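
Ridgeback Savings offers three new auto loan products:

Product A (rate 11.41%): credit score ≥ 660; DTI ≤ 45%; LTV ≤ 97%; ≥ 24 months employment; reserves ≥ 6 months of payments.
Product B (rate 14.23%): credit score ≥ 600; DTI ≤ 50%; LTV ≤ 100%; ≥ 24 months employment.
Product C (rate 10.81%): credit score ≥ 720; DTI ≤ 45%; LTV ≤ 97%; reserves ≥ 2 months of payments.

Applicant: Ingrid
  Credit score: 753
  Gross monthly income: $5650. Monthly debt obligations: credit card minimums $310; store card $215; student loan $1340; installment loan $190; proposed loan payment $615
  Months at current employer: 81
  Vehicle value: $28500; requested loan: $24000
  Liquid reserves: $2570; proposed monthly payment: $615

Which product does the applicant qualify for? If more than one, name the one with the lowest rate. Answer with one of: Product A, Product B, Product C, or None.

Total debts = (310 + 215 + 1,340 + 190 + 615) = 2,670; DTI = 2,670/5,650 = 47.3%.
LTV = 24,000/28,500 = 84.2%.
Reserves = 2,570/615 = 4.2 months.
Product A: score 753 ≥ 660; DTI 47.3% > 45%; LTV 84.2% ≤ 97%; employment 81 ≥ 24 mo; reserves 4.2 < 6 mo → does not qualify.
Product B: score 753 ≥ 600; DTI 47.3% ≤ 50%; LTV 84.2% ≤ 100%; employment 81 ≥ 24 mo → qualifies.
Product C: score 753 ≥ 720; DTI 47.3% > 45%; LTV 84.2% ≤ 97%; reserves 4.2 ≥ 2 mo → does not qualify.

Product B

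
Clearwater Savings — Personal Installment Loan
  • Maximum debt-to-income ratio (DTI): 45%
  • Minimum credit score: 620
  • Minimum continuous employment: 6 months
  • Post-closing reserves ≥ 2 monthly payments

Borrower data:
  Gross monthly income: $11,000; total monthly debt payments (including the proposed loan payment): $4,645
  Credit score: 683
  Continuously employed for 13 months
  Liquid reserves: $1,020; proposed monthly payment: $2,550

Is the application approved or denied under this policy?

Denied

DTI = 4,645/11,000 = 42.2% ≤ 45%
Credit score 683 ≥ 620 (meets)
Employment 13 ≥ 6 months
Liquid reserves cover 1,020/2,550 = 0.4 months — < 2 required
Fails on reserves.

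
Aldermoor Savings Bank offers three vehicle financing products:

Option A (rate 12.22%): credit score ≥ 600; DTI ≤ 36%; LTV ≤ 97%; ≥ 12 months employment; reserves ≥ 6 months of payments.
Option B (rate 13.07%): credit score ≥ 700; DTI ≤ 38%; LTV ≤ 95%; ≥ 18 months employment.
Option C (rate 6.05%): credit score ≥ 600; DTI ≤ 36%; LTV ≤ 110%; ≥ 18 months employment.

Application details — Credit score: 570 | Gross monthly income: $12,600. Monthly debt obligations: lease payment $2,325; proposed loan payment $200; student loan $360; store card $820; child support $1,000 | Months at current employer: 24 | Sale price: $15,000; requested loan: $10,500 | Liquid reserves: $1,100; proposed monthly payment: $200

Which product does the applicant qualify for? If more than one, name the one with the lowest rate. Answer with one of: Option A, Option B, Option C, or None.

None

Total debts = (2,325 + 200 + 360 + 820 + 1,000) = 4,705; DTI = 4,705/12,600 = 37.3%.
LTV = 10,500/15,000 = 70%.
Reserves = 1,100/200 = 5.5 months.
Option A: score 570 < 600; DTI 37.3% > 36%; LTV 70% ≤ 97%; employment 24 ≥ 12 mo; reserves 5.5 < 6 mo → does not qualify.
Option B: score 570 < 700; DTI 37.3% ≤ 38%; LTV 70% ≤ 95%; employment 24 ≥ 18 mo → does not qualify.
Option C: score 570 < 600; DTI 37.3% > 36%; LTV 70% ≤ 110%; employment 24 ≥ 18 mo → does not qualify.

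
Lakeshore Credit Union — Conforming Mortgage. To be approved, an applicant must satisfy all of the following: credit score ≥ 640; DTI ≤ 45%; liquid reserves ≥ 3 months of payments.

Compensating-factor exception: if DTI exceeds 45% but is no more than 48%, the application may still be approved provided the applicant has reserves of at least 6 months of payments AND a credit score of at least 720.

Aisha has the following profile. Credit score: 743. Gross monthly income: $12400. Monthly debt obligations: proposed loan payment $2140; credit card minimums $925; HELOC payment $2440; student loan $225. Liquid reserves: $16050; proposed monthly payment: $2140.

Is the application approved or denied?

Credit score 743 ≥ 640 (meets base)
Total debts = (2,140 + 925 + 2,440 + 225) = 5,730. DTI: 5,730 ÷ 12,400 = 46.2%, over the 45% base limit.
Liquid reserves cover 16,050/2,140 = 7.5 months — ≥ 3 required
DTI 46.2% is within the 45%–48% exception band; checking compensating factors.
Override check — reserves: 7.5 mo (ok); score: 743 (ok).
Both override conditions satisfied; DTI exception granted.

Approved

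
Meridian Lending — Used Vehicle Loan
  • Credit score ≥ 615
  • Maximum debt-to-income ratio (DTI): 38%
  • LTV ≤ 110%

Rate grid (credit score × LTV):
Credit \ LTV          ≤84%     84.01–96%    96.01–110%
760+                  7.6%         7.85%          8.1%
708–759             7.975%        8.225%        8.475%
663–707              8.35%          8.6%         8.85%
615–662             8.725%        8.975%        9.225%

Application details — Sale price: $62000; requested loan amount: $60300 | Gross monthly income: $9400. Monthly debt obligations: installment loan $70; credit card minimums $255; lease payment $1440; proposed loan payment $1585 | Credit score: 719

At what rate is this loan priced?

8.475%

Credit score 719 ≥ 615; Total monthly debts = (70 + 255 + 1,440 + 1,585) = 3,350. DTI: 3,350 ÷ 9,400 = 35.6%, within the 38% cap
LTV: 60,300 ÷ 62,000 = 97.3%, within 110% cap
Row: 719 falls in 708–759. Column: 97.3% falls in 96.01–110%. Rate = 8.475%.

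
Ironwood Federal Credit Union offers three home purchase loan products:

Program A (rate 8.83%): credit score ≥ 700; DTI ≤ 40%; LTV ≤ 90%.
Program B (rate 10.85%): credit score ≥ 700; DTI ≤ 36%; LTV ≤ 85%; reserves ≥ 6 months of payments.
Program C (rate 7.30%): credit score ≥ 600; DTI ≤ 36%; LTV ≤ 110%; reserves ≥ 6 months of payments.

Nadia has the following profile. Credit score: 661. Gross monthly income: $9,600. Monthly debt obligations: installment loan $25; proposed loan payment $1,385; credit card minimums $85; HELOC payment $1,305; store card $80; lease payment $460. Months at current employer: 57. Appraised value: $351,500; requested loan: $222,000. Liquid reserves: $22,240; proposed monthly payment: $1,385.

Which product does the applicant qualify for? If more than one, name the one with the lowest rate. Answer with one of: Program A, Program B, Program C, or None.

Program C

Total debts = (25 + 1,385 + 85 + 1,305 + 80 + 460) = 3,340; DTI = 3,340/9,600 = 34.8%.
LTV = 222,000/351,500 = 63.2%.
Reserves = 22,240/1,385 = 16.1 months.
Program A: score 661 < 700; DTI 34.8% ≤ 40%; LTV 63.2% ≤ 90% → does not qualify.
Program B: score 661 < 700; DTI 34.8% ≤ 36%; LTV 63.2% ≤ 85%; reserves 16.1 ≥ 6 mo → does not qualify.
Program C: score 661 ≥ 600; DTI 34.8% ≤ 36%; LTV 63.2% ≤ 110%; reserves 16.1 ≥ 6 mo → qualifies.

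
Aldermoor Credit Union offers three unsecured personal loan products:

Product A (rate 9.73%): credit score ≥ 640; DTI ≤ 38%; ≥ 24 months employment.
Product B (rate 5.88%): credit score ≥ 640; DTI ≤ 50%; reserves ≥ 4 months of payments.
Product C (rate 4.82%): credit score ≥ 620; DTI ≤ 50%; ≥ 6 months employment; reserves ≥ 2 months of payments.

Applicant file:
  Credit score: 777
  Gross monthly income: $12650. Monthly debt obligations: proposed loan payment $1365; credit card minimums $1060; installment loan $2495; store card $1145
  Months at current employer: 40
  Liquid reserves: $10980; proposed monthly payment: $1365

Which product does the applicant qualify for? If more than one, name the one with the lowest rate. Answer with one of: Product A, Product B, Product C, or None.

Product C

Total debts = (1,365 + 1,060 + 2,495 + 1,145) = 6,065; DTI = 6,065/12,650 = 47.9%.
Reserves = 10,980/1,365 = 8.0 months.
Product A: score 777 ≥ 640; DTI 47.9% > 38%; employment 40 ≥ 24 mo → does not qualify.
Product B: score 777 ≥ 640; DTI 47.9% ≤ 50%; reserves 8.0 ≥ 4 mo → qualifies.
Product C: score 777 ≥ 620; DTI 47.9% ≤ 50%; employment 40 ≥ 6 mo; reserves 8.0 ≥ 2 mo → qualifies.
Qualifying: Product B, Product C. Lowest rate is 4.82% → Product C.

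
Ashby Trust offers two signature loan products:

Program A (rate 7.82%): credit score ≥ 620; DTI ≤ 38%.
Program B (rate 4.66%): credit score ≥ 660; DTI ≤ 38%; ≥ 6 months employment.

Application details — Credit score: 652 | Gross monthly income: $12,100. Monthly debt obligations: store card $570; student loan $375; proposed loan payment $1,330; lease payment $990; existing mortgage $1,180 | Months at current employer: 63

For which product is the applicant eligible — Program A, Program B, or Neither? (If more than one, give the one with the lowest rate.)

Total debts = (570 + 375 + 1,330 + 990 + 1,180) = 4,445; DTI = 4,445/12,100 = 36.7%.
Program A: score 652 ≥ 620; DTI 36.7% ≤ 38% → qualifies.
Program B: score 652 < 660; DTI 36.7% ≤ 38%; employment 63 ≥ 6 mo → does not qualify.

Program A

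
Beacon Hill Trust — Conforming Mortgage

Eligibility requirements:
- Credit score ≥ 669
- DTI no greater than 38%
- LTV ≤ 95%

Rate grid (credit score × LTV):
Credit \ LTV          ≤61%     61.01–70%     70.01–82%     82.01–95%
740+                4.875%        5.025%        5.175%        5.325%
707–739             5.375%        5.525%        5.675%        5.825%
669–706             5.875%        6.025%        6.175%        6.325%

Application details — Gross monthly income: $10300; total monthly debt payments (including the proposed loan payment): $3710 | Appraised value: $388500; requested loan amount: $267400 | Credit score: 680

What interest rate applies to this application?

6.025%

Credit score 680 ≥ 669; DTI = 3,710/10,300 = 36% ≤ 38%
LTV: 267,400 ÷ 388,500 = 68.8%, within 95% cap
Score 680 is in the 669–706 band; LTV 68.8% is in the 61.01–70% band → 6.025%.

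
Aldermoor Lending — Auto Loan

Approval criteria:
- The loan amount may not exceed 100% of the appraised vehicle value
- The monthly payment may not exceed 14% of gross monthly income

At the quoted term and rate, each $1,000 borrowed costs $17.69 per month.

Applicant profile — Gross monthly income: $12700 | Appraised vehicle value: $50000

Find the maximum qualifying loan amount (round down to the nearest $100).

Payment cap: 14% × $12,700 = $1,778/month.
At $17.69 per $1,000, that supports 1,778/17.69 × 1,000 ≈ $100,508 → $100,500.
LTV cap: 100% × $50,000 = $50,000 → $50,000.
Binding constraint: loan-to-value.

$50,000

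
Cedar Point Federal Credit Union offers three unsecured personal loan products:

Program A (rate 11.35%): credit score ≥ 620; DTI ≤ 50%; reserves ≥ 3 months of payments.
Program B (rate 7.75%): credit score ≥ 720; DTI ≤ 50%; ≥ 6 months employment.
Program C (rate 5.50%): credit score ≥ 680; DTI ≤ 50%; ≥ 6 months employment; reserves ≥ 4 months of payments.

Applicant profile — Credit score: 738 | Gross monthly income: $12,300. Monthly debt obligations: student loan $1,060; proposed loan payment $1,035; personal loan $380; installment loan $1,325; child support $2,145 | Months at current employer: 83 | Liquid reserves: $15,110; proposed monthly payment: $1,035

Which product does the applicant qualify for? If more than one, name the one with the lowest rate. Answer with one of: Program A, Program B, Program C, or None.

Program C

Total debts = (1,060 + 1,035 + 380 + 1,325 + 2,145) = 5,945; DTI = 5,945/12,300 = 48.3%.
Reserves = 15,110/1,035 = 14.6 months.
Program A: score 738 ≥ 620; DTI 48.3% ≤ 50%; reserves 14.6 ≥ 3 mo → qualifies.
Program B: score 738 ≥ 720; DTI 48.3% ≤ 50%; employment 83 ≥ 6 mo → qualifies.
Program C: score 738 ≥ 680; DTI 48.3% ≤ 50%; employment 83 ≥ 6 mo; reserves 14.6 ≥ 4 mo → qualifies.
Qualifying: Program A, Program B, Program C. Lowest rate is 5.50% → Program C.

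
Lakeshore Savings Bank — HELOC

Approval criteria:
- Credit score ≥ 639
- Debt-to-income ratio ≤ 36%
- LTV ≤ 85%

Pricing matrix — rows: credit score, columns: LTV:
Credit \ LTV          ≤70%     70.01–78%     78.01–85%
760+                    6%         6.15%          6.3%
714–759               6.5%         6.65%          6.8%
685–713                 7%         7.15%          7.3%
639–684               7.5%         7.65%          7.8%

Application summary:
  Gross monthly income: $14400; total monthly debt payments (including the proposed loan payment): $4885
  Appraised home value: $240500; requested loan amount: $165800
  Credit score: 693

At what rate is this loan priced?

Credit score 693 ≥ 639; DTI = 4,885/14,400 = 33.9% ≤ 36%
LTV = 165,800/240,500 = 68.9% ≤ 85%
Credit 693 → row 685–713; LTV 68.9% → column ≤70%. Grid cell → 7%.

7%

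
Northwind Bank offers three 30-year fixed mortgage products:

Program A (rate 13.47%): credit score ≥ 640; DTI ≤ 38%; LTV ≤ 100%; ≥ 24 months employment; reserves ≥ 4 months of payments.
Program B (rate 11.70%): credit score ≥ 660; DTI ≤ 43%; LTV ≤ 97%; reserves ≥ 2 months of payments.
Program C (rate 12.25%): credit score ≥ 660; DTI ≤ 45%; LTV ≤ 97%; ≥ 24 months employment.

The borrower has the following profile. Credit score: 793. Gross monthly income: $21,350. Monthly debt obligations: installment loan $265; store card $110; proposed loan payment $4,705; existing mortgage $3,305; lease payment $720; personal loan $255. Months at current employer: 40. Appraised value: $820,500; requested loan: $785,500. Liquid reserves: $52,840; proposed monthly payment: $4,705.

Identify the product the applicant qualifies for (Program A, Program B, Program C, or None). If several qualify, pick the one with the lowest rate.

Total debts = (265 + 110 + 4,705 + 3,305 + 720 + 255) = 9,360; DTI = 9,360/21,350 = 43.8%.
LTV = 785,500/820,500 = 95.7%.
Reserves = 52,840/4,705 = 11.2 months.
Program A: score 793 ≥ 640; DTI 43.8% > 38%; LTV 95.7% ≤ 100%; employment 40 ≥ 24 mo; reserves 11.2 ≥ 4 mo → does not qualify.
Program B: score 793 ≥ 660; DTI 43.8% > 43%; LTV 95.7% ≤ 97%; reserves 11.2 ≥ 2 mo → does not qualify.
Program C: score 793 ≥ 660; DTI 43.8% ≤ 45%; LTV 95.7% ≤ 97%; employment 40 ≥ 24 mo → qualifies.

Program C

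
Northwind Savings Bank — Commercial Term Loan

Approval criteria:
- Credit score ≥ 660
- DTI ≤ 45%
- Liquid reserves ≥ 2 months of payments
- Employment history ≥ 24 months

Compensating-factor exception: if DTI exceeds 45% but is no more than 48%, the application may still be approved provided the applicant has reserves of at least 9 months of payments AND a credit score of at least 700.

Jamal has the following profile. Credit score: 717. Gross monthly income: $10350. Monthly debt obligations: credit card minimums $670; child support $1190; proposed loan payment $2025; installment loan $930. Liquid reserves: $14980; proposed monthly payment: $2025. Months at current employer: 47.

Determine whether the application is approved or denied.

Credit score 717 ≥ 660 (meets base)
Total debts = (670 + 1,190 + 2,025 + 930) = 4,815. DTI: 4,815 ÷ 10,350 = 46.5%, over the 45% base limit.
Liquid reserves cover 14,980/2,025 = 7.4 months — ≥ 2 required
Employment 47 ≥ 24 months
46.5% falls in the override range (45%–48%), so the compensating-factor test applies.
Override check — reserves: 7.4 mo (short of 9); score: 717 (ok).
Compensating-factor requirement not fully met.

Denied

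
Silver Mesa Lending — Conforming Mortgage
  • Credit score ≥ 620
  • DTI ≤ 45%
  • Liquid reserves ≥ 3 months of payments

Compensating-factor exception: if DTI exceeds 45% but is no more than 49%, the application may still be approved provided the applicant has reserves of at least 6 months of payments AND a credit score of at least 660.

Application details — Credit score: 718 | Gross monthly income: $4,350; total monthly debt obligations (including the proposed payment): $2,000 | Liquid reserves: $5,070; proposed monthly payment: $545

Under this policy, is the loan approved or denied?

Approved

Credit score 718 ≥ 620 (meets base)
DTI: 2,000 ÷ 4,350 = 46%, over the 45% base limit.
Reserves: 5,070 ÷ 545 = 9.3 months (meets 3-month minimum)
46% falls in the override range (45%–49%), so the compensating-factor test applies.
Override check — reserves: 9.3 mo (ok); score: 718 (ok).
Both override conditions satisfied; DTI exception granted.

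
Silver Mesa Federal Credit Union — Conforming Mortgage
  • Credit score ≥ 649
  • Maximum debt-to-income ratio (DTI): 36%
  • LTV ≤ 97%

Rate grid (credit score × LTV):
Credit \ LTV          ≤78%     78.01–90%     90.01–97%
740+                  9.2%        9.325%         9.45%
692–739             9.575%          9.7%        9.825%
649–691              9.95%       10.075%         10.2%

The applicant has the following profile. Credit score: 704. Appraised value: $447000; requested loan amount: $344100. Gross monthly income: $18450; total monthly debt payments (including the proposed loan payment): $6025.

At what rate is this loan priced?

9.575%

Credit score 704 ≥ 649; DTI = 6,025/18,450 = 32.7% ≤ 36%
Loan-to-value = 344,100/447,000 = 77% — pass (97% max)
Credit 704 → row 692–739; LTV 77% → column ≤78%. Grid cell → 9.575%.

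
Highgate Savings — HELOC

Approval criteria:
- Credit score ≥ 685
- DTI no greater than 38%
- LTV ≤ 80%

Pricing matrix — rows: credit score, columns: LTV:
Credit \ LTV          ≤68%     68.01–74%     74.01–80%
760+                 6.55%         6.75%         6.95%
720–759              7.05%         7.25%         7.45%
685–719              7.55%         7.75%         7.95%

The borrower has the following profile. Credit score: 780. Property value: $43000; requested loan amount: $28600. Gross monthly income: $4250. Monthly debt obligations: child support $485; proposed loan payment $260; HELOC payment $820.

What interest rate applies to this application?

6.55%

Credit score 780 ≥ 685; Total monthly debts = (485 + 260 + 820) = 1,565. DTI: 1,565 ÷ 4,250 = 36.8%, within the 38% cap
LTV: 28,600 ÷ 43,000 = 66.5%, within 80% cap
Credit 780 → row 760+; LTV 66.5% → column ≤68%. Grid cell → 6.55%.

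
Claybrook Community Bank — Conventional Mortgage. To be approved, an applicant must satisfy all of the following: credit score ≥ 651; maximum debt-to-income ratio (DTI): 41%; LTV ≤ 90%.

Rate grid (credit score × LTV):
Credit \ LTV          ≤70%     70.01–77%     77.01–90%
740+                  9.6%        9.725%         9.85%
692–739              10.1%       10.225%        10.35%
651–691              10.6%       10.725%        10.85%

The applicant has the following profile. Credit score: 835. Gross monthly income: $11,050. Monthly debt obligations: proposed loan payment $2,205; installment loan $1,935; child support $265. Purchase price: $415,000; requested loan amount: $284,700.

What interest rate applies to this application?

9.6%

Credit score 835 ≥ 651; Total monthly debts = (2,205 + 1,935 + 265) = 4,405. DTI = 4,405/11,050 = 39.9% ≤ 41%
Loan-to-value = 284,700/415,000 = 68.6% — pass (90% max)
Credit 835 → row 740+; LTV 68.6% → column ≤70%. Grid cell → 9.6%.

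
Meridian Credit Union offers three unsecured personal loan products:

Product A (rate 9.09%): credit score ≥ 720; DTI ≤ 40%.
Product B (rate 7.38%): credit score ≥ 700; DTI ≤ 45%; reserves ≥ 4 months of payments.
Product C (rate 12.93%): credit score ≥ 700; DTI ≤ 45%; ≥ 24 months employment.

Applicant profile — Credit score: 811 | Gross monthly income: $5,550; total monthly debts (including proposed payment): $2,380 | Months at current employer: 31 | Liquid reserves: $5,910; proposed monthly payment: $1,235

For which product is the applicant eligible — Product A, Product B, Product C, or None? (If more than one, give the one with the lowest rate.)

Product B

DTI = 2,380/5,550 = 42.9%.
Reserves = 5,910/1,235 = 4.8 months.
Product A: score 811 ≥ 720; DTI 42.9% > 40% → does not qualify.
Product B: score 811 ≥ 700; DTI 42.9% ≤ 45%; reserves 4.8 ≥ 4 mo → qualifies.
Product C: score 811 ≥ 700; DTI 42.9% ≤ 45%; employment 31 ≥ 24 mo → qualifies.
Qualifying: Product B, Product C. Lowest rate is 7.38% → Product B.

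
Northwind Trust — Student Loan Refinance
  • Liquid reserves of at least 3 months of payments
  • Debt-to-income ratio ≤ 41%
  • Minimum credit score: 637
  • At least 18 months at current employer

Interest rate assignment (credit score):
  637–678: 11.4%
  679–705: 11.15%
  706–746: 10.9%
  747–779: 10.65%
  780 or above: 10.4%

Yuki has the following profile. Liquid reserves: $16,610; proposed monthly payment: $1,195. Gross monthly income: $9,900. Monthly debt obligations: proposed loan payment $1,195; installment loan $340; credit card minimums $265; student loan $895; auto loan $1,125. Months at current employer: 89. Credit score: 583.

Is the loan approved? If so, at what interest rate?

Denied

Credit score 583 < 637 (below minimum)
Employment 89 ≥ 18 months
Total monthly debts = (1,195 + 340 + 265 + 895 + 1,125) = 3,820. Debt-to-income = 3,820/9,900 = 38.6% — meets 41% limit
Reserves = 16,610/1,195 = 13.9 months ≥ 3
Not all requirements met → denied.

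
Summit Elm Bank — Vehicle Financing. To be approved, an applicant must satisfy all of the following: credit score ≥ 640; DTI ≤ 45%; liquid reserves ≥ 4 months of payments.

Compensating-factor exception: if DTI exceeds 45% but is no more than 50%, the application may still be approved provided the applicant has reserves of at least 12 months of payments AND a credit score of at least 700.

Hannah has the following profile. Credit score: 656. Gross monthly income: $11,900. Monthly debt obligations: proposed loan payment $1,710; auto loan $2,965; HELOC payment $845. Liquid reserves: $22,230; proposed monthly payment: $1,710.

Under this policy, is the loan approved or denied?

Denied

Credit score 656 ≥ 640 (meets base)
Total debts = (1,710 + 2,965 + 845) = 5,520. DTI: 5,520 ÷ 11,900 = 46.4%, over the 45% base limit.
Reserves: 22,230 ÷ 1,710 = 13.0 months (meets 4-month minimum)
DTI 46.4% is within the 45%–50% exception band; checking compensating factors.
Reserves 13.0 ≥ 12 months; credit score 656 < 700.
Compensating-factor requirement not fully met.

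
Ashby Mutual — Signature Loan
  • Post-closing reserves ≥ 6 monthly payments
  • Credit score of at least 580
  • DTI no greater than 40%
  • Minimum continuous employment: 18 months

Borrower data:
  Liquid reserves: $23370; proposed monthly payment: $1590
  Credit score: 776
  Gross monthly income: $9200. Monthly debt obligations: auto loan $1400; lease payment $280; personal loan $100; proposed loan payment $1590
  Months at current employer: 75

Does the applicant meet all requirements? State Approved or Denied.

Approved

Reserves = 23,370/1,590 = 14.7 months ≥ 6
Credit score 776 ≥ 580 (meets)
Total monthly debts = (1,400 + 280 + 100 + 1,590) = 3,370. DTI = 3,370/9,200 = 36.6% ≤ 40%
Employment 75 ≥ 18 months
All criteria satisfied.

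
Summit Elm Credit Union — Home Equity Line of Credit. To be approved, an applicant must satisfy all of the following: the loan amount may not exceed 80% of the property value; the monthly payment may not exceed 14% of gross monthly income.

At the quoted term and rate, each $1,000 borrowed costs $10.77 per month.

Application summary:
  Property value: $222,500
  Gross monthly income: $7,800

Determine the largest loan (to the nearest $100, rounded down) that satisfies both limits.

Payment cap: 14% × $7,800 = $1,092/month.
At $10.77 per $1,000, that supports 1,092/10.77 × 1,000 ≈ $101,392 → $101,300.
LTV cap: 80% × $222,500 = $178,000 → $178,000.
Binding constraint: payment-to-income.

$101,300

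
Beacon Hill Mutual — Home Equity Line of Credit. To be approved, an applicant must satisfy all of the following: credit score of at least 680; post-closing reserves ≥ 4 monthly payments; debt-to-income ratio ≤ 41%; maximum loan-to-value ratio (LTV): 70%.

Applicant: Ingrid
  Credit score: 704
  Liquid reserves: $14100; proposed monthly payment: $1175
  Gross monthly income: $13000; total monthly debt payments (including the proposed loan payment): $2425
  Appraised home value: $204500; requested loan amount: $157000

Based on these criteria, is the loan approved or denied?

Credit score 704 ≥ 680 (meets)
Liquid reserves cover 14,100/1,175 = 12.0 months — ≥ 4 required
DTI: 2,425 ÷ 13,000 = 18.7%, within the 41% cap
LTV: 157,000 ÷ 204,500 = 76.8%, exceeds 70% cap
Fails on LTV.

Denied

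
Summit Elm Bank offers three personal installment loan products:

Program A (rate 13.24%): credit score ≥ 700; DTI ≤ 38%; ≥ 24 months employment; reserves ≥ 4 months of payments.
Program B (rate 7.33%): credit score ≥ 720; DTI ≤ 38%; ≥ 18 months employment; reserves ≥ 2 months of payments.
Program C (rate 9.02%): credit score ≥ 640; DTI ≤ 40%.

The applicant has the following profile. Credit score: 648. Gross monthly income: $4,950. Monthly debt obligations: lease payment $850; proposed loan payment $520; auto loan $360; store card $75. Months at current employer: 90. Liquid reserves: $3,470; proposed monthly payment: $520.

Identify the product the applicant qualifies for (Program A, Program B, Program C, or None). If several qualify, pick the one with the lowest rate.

Total debts = (850 + 520 + 360 + 75) = 1,805; DTI = 1,805/4,950 = 36.5%.
Reserves = 3,470/520 = 6.7 months.
Program A: score 648 < 700; DTI 36.5% ≤ 38%; employment 90 ≥ 24 mo; reserves 6.7 ≥ 4 mo → does not qualify.
Program B: score 648 < 720; DTI 36.5% ≤ 38%; employment 90 ≥ 18 mo; reserves 6.7 ≥ 2 mo → does not qualify.
Program C: score 648 ≥ 640; DTI 36.5% ≤ 40% → qualifies.

Program C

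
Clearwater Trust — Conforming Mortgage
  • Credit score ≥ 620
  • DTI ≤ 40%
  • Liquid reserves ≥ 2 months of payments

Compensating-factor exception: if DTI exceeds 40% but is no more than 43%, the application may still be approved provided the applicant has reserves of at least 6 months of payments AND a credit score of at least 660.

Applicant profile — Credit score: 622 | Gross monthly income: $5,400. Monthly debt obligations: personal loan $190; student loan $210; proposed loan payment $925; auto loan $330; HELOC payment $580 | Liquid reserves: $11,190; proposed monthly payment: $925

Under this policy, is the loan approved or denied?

Denied

Credit score 622 ≥ 620 (meets base)
Total debts = (190 + 210 + 925 + 330 + 580) = 2,235. DTI = 2,235/5,400 = 41.4% > 40% — standard DTI limit exceeded.
Liquid reserves cover 11,190/925 = 12.1 months — ≥ 2 required
41.4% falls in the override range (40%–43%), so the compensating-factor test applies.
Override check — reserves: 12.1 mo (ok); score: 622 (below 660).
Compensating-factor requirement not fully met.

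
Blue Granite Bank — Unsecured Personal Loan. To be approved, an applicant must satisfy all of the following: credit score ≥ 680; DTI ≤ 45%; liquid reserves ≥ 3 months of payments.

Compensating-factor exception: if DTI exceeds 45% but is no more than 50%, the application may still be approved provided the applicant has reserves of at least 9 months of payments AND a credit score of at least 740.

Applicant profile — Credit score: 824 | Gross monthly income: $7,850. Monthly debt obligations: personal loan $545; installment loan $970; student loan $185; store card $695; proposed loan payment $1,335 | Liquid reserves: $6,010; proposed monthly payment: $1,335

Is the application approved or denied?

Credit score 824 ≥ 680 (meets base)
Total debts = (545 + 970 + 185 + 695 + 1,335) = 3,730. DTI = 3,730/7,850 = 47.5% > 45% — standard DTI limit exceeded.
Reserves: 6,010 ÷ 1,335 = 4.5 months (meets 3-month minimum)
DTI 47.5% is within the 45%–50% exception band; checking compensating factors.
Override check — reserves: 4.5 mo (short of 9); score: 824 (ok).
Compensating-factor requirement not fully met.

Denied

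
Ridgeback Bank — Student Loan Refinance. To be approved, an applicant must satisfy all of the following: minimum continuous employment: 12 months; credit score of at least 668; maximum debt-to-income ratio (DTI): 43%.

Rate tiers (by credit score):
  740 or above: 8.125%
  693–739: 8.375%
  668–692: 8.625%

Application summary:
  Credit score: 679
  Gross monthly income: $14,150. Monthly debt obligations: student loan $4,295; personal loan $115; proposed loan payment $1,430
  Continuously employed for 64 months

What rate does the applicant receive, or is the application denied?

Credit score 679 ≥ 668 (meets minimum)
Total monthly debts = (4,295 + 115 + 1,430) = 5,840. Debt-to-income = 5,840/14,150 = 41.3% — meets 43% limit
Employment 64 ≥ 12 months
All requirements met. Score 679 falls in the 668–692 tier → 8.625%.

Approved at 8.625%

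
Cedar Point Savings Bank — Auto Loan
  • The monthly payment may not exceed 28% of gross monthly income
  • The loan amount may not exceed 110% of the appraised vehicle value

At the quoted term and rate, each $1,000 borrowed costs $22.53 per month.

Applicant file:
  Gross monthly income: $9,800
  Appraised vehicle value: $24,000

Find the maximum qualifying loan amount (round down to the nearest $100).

$26,400

Payment cap: 28% × $9,800 = $2,744/month.
At $22.53 per $1,000, that supports 2,744/22.53 × 1,000 ≈ $121,793 → $121,700.
LTV cap: 110% × $24,000 = $26,400 → $26,400.
Binding constraint: loan-to-value.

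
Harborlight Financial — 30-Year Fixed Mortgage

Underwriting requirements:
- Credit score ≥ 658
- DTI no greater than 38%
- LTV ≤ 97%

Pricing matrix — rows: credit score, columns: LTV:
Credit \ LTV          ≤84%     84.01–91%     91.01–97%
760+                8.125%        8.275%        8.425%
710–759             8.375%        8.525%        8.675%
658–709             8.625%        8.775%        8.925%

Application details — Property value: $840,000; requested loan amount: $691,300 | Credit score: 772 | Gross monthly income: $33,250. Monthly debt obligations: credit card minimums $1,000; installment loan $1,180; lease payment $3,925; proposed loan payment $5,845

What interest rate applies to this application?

8.125%

Credit score 772 ≥ 658; Total monthly debts = (1,000 + 1,180 + 3,925 + 5,845) = 11,950. DTI = 11,950/33,250 = 35.9% ≤ 38%
LTV = 691,300/840,000 = 82.3% ≤ 97%
Row: 772 falls in 760+. Column: 82.3% falls in ≤84%. Rate = 8.125%.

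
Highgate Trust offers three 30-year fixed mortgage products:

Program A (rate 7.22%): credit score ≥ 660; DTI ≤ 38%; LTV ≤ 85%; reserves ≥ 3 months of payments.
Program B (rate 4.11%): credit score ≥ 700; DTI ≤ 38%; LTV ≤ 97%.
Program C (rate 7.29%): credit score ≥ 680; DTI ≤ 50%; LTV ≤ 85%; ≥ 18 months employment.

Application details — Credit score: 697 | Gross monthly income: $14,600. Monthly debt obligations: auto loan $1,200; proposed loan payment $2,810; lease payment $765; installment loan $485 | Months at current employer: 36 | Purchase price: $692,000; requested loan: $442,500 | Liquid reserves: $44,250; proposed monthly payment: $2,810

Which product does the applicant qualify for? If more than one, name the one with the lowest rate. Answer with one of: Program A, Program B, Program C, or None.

Total debts = (1,200 + 2,810 + 765 + 485) = 5,260; DTI = 5,260/14,600 = 36%.
LTV = 442,500/692,000 = 63.9%.
Reserves = 44,250/2,810 = 15.7 months.
Program A: score 697 ≥ 660; DTI 36% ≤ 38%; LTV 63.9% ≤ 85%; reserves 15.7 ≥ 3 mo → qualifies.
Program B: score 697 < 700; DTI 36% ≤ 38%; LTV 63.9% ≤ 97% → does not qualify.
Program C: score 697 ≥ 680; DTI 36% ≤ 50%; LTV 63.9% ≤ 85%; employment 36 ≥ 18 mo → qualifies.
Qualifying: Program A, Program C. Lowest rate is 7.22% → Program A.

Program A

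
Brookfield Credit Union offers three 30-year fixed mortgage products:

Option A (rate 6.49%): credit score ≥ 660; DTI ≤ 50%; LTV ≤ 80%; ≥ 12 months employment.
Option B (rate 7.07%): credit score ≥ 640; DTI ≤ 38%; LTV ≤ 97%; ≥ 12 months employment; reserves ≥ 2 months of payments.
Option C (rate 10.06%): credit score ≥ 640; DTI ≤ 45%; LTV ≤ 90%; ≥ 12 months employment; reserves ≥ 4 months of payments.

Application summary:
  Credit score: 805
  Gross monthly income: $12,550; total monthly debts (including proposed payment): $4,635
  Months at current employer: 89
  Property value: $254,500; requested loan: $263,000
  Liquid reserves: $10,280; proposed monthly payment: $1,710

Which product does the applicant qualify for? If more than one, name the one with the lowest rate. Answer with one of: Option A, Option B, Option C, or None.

None

DTI = 4,635/12,550 = 36.9%.
LTV = 263,000/254,500 = 103.3%.
Reserves = 10,280/1,710 = 6.0 months.
Option A: score 805 ≥ 660; DTI 36.9% ≤ 50%; LTV 103.3% > 80%; employment 89 ≥ 12 mo → does not qualify.
Option B: score 805 ≥ 640; DTI 36.9% ≤ 38%; LTV 103.3% > 97%; employment 89 ≥ 12 mo; reserves 6.0 ≥ 2 mo → does not qualify.
Option C: score 805 ≥ 640; DTI 36.9% ≤ 45%; LTV 103.3% > 90%; employment 89 ≥ 12 mo; reserves 6.0 ≥ 4 mo → does not qualify.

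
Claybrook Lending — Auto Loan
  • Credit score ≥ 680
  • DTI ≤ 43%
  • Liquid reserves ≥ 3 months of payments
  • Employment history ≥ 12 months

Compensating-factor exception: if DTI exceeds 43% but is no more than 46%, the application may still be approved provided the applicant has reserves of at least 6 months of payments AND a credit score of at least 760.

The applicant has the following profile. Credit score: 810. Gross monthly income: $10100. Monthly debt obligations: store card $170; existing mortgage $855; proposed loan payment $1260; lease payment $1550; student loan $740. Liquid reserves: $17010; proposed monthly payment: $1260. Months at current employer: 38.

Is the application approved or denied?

Approved

Credit score 810 ≥ 680 (meets base)
Total debts = (170 + 855 + 1,260 + 1,550 + 740) = 4,575. DTI = 4,575/10,100 = 45.3% > 43% — standard DTI limit exceeded.
Reserves = 17,010/1,260 = 13.5 months ≥ 3
Employment 38 ≥ 12 months
DTI 45.3% is within the 43%–46% exception band; checking compensating factors.
Override check — reserves: 13.5 mo (ok); score: 810 (ok).
Both compensating conditions met → exception applies.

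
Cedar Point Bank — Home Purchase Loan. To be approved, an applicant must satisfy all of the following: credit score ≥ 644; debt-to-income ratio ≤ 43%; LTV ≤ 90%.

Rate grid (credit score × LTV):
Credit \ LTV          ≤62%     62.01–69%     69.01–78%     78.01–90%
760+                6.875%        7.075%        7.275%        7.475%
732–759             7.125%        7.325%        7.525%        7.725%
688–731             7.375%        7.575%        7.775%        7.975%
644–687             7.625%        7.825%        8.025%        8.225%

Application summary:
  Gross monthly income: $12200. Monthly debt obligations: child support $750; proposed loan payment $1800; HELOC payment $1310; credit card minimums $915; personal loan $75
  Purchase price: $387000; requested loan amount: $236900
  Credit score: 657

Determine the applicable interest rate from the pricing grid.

Credit score 657 ≥ 644; Total monthly debts = (750 + 1,800 + 1,310 + 915 + 75) = 4,850. DTI = 4,850/12,200 = 39.8% ≤ 43%
Loan-to-value = 236,900/387,000 = 61.2% — pass (90% max)
Row: 657 falls in 644–687. Column: 61.2% falls in ≤62%. Rate = 7.625%.

7.625%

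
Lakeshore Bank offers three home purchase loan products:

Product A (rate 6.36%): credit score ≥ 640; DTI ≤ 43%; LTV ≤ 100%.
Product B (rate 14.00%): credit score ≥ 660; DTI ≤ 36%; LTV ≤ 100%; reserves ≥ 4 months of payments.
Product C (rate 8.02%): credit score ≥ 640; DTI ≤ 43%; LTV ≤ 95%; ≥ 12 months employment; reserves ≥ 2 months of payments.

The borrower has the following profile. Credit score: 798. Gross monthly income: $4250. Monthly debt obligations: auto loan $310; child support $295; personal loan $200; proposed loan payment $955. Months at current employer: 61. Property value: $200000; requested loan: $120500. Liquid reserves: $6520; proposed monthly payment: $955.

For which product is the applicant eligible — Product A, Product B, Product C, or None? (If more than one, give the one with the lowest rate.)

Product A

Total debts = (310 + 295 + 200 + 955) = 1,760; DTI = 1,760/4,250 = 41.4%.
LTV = 120,500/200,000 = 60.2%.
Reserves = 6,520/955 = 6.8 months.
Product A: score 798 ≥ 640; DTI 41.4% ≤ 43%; LTV 60.2% ≤ 100% → qualifies.
Product B: score 798 ≥ 660; DTI 41.4% > 36%; LTV 60.2% ≤ 100%; reserves 6.8 ≥ 4 mo → does not qualify.
Product C: score 798 ≥ 640; DTI 41.4% ≤ 43%; LTV 60.2% ≤ 95%; employment 61 ≥ 12 mo; reserves 6.8 ≥ 2 mo → qualifies.
Qualifying: Product A, Product C. Lowest rate is 6.36% → Product A.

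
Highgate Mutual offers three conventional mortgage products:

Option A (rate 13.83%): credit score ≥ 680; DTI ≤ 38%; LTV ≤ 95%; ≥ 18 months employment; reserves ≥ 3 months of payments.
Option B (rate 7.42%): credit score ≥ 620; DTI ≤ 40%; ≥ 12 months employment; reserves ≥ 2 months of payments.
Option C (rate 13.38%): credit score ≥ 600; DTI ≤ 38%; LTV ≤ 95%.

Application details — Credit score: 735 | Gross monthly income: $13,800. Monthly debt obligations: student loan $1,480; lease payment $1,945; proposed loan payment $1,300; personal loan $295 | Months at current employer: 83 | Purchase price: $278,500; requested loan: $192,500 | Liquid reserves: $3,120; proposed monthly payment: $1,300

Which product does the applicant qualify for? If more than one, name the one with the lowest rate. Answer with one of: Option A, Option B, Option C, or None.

Option B

Total debts = (1,480 + 1,945 + 1,300 + 295) = 5,020; DTI = 5,020/13,800 = 36.4%.
LTV = 192,500/278,500 = 69.1%.
Reserves = 3,120/1,300 = 2.4 months.
Option A: score 735 ≥ 680; DTI 36.4% ≤ 38%; LTV 69.1% ≤ 95%; employment 83 ≥ 18 mo; reserves 2.4 < 3 mo → does not qualify.
Option B: score 735 ≥ 620; DTI 36.4% ≤ 40%; employment 83 ≥ 12 mo; reserves 2.4 ≥ 2 mo → qualifies.
Option C: score 735 ≥ 600; DTI 36.4% ≤ 38%; LTV 69.1% ≤ 95% → qualifies.
Qualifying: Option B, Option C. Lowest rate is 7.42% → Option B.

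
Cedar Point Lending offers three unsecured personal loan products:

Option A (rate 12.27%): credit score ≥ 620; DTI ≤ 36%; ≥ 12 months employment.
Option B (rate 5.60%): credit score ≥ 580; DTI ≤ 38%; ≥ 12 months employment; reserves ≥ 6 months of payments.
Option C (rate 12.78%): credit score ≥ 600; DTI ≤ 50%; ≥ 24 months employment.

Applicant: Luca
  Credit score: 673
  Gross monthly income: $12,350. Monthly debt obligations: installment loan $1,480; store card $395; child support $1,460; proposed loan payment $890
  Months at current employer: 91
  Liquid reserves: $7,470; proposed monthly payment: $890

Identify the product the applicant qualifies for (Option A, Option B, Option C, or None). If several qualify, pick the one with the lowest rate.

Total debts = (1,480 + 395 + 1,460 + 890) = 4,225; DTI = 4,225/12,350 = 34.2%.
Reserves = 7,470/890 = 8.4 months.
Option A: score 673 ≥ 620; DTI 34.2% ≤ 36%; employment 91 ≥ 12 mo → qualifies.
Option B: score 673 ≥ 580; DTI 34.2% ≤ 38%; employment 91 ≥ 12 mo; reserves 8.4 ≥ 6 mo → qualifies.
Option C: score 673 ≥ 600; DTI 34.2% ≤ 50%; employment 91 ≥ 24 mo → qualifies.
Qualifying: Option A, Option B, Option C. Lowest rate is 5.60% → Option B.

Option B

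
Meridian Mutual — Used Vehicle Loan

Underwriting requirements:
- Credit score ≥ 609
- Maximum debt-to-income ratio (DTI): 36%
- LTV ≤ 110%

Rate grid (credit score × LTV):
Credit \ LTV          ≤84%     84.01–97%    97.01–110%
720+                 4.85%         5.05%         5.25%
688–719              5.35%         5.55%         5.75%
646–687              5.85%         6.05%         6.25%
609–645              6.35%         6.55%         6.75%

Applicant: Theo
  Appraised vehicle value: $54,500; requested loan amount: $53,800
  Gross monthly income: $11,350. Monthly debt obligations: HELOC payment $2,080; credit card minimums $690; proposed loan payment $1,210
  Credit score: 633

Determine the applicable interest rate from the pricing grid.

6.75%

Credit score 633 ≥ 609; Total monthly debts = (2,080 + 690 + 1,210) = 3,980. DTI = 3,980/11,350 = 35.1% ≤ 36%
LTV = 53,800/54,500 = 98.7% ≤ 110%
Credit 633 → row 609–645; LTV 98.7% → column 97.01–110%. Grid cell → 6.75%.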